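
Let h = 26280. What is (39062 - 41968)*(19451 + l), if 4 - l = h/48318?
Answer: -455273531910/8053 ≈ -5.6535e+7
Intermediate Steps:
l = 27832/8053 (l = 4 - 26280/48318 = 4 - 1*4380/8053 = 4 - 4380/8053 = 27832/8053 ≈ 3.4561)
(39062 - 41968)*(19451 + l) = (39062 - 41968)*(19451 + 27832/8053) = -2906*156666735/8053 = -455273531910/8053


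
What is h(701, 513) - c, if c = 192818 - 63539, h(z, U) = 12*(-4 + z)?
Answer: -120915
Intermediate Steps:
h(z, U) = -48 + 12*z
c = 129279
h(701, 513) - c = (-48 + 12*701) - 1*129279 = (-48 + 8412) - 129279 = 8364 - 129279 = -120915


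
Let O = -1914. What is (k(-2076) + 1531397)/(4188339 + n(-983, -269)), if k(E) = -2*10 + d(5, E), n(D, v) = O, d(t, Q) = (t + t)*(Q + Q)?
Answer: 496619/1395475 ≈ 0.35588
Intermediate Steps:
d(t, Q) = 4*Q*t (d(t, Q) = (2*t)*(2*Q) = 4*Q*t)
n(D, v) = -1914
k(E) = -20 + 20*E (k(E) = -2*10 + 4*E*5 = -20 + 20*E)
(k(-2076) + 1531397)/(4188339 + n(-983, -269)) = ((-20 + 20*(-2076)) + 1531397)/(4188339 - 1914) = ((-20 - 41520) + 1531397)/4186425 = (-41540 + 1531397)*(1/4186425) = 1489857*(1/4186425) = 496619/1395475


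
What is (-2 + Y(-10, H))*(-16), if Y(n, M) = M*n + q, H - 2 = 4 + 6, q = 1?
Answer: 1936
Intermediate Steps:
H = 12 (H = 2 + (4 + 6) = 2 + 10 = 12)
Y(n, M) = 1 + M*n (Y(n, M) = M*n + 1 = 1 + M*n)
(-2 + Y(-10, H))*(-16) = (-2 + (1 + 12*(-10)))*(-16) = (-2 + (1 - 120))*(-16) = (-2 - 119)*(-16) = -121*(-16) = 1936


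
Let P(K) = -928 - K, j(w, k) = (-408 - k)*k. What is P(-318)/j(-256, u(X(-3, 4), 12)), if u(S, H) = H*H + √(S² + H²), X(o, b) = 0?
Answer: 305/43992 ≈ 0.0069331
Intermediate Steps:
u(S, H) = H² + √(H² + S²)
j(w, k) = k*(-408 - k)
P(-318)/j(-256, u(X(-3, 4), 12)) = (-928 - 1*(-318))/((-(12² + √(12² + 0²))*(408 + (12² + √(12² + 0²))))) = (-928 + 318)/((-(144 + √(144 + 0))*(408 + (144 + √(144 + 0))))) = -610*(-1/((144 + √144)*(408 + (144 + √144)))) = -610*(-1/((144 + 12)*(408 + (144 + 12)))) = -610*(-1/(156*(408 + 156))) = -610/((-1*156*564)) = -610/(-87984) = -610*(-1/87984) = 305/43992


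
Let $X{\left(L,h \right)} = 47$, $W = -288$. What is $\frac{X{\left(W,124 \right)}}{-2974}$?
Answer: $- \frac{47}{2974} \approx -0.015804$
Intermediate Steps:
$\frac{X{\left(W,124 \right)}}{-2974} = \frac{47}{-2974} = 47 \left(- \frac{1}{2974}\right) = - \frac{47}{2974}$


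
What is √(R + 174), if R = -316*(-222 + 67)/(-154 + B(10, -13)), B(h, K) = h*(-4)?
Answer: 2*I*√184591/97 ≈ 8.8586*I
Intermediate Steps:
B(h, K) = -4*h
R = -24490/97 (R = -316*(-222 + 67)/(-154 - 4*10) = -316*(-155/(-154 - 40)) = -316/((-194*(-1/155))) = -316/194/155 = -316*155/194 = -24490/97 ≈ -252.47)
√(R + 174) = √(-24490/97 + 174) = √(-7612/97) = 2*I*√184591/97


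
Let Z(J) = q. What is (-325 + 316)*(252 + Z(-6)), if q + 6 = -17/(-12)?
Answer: -8907/4 ≈ -2226.8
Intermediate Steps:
q = -55/12 (q = -6 - 17/(-12) = -6 - 17*(-1/12) = -6 + 17/12 = -55/12 ≈ -4.5833)
Z(J) = -55/12
(-325 + 316)*(252 + Z(-6)) = (-325 + 316)*(252 - 55/12) = -9*2969/12 = -8907/4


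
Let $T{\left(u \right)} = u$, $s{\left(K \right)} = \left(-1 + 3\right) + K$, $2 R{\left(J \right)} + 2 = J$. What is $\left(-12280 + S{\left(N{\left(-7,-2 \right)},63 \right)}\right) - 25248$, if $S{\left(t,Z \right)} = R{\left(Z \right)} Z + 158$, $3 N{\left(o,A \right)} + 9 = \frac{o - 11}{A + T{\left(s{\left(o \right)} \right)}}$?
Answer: $- \frac{70897}{2} \approx -35449.0$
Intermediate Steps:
$R{\left(J \right)} = -1 + \frac{J}{2}$
$s{\left(K \right)} = 2 + K$
$N{\left(o,A \right)} = -3 + \frac{-11 + o}{3 \left(2 + A + o\right)}$ ($N{\left(o,A \right)} = -3 + \frac{\left(o - 11\right) \frac{1}{A + \left(2 + o\right)}}{3} = -3 + \frac{\left(-11 + o\right) \frac{1}{2 + A + o}}{3} = -3 + \frac{\frac{1}{2 + A + o} \left(-11 + o\right)}{3} = -3 + \frac{-11 + o}{3 \left(2 + A + o\right)}$)
$S{\left(t,Z \right)} = 158 + Z \left(-1 + \frac{Z}{2}\right)$ ($S{\left(t,Z \right)} = \left(-1 + \frac{Z}{2}\right) Z + 158 = Z \left(-1 + \frac{Z}{2}\right) + 158 = 158 + Z \left(-1 + \frac{Z}{2}\right)$)
$\left(-12280 + S{\left(N{\left(-7,-2 \right)},63 \right)}\right) - 25248 = \left(-12280 + \left(158 + \frac{1}{2} \cdot 63 \left(-2 + 63\right)\right)\right) - 25248 = \left(-12280 + \left(158 + \frac{1}{2} \cdot 63 \cdot 61\right)\right) - 25248 = \left(-12280 + \left(158 + \frac{3843}{2}\right)\right) - 25248 = \left(-12280 + \frac{4159}{2}\right) - 25248 = - \frac{20401}{2} - 25248 = - \frac{70897}{2}$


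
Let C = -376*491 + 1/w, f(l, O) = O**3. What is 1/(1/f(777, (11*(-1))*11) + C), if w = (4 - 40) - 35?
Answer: -125780831/23221155667528 ≈ -5.4166e-6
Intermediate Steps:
w = -71 (w = -36 - 35 = -71)
C = -13107737/71 (C = -376*491 + 1/(-71) = -184616 - 1/71 = -13107737/71 ≈ -1.8462e+5)
1/(1/f(777, (11*(-1))*11) + C) = 1/(1/(((11*(-1))*11)**3) - 13107737/71) = 1/(1/((-11*11)**3) - 13107737/71) = 1/(1/((-121)**3) - 13107737/71) = 1/(1/(-1771561) - 13107737/71) = 1/(-1/1771561 - 13107737/71) = 1/(-23221155667528/125780831) = -125780831/23221155667528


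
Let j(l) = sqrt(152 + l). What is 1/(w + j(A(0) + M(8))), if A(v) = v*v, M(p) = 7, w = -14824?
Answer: -14824/219750817 - sqrt(159)/219750817 ≈ -6.7516e-5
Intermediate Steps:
A(v) = v**2
1/(w + j(A(0) + M(8))) = 1/(-14824 + sqrt(152 + (0**2 + 7))) = 1/(-14824 + sqrt(152 + (0 + 7))) = 1/(-14824 + sqrt(152 + 7)) = 1/(-14824 + sqrt(159))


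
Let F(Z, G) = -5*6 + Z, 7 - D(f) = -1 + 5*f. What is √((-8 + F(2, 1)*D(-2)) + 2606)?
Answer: √2094 ≈ 45.760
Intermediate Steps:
D(f) = 8 - 5*f (D(f) = 7 - (-1 + 5*f) = 7 + (1 - 5*f) = 8 - 5*f)
F(Z, G) = -30 + Z
√((-8 + F(2, 1)*D(-2)) + 2606) = √((-8 + (-30 + 2)*(8 - 5*(-2))) + 2606) = √((-8 - 28*(8 + 10)) + 2606) = √((-8 - 28*18) + 2606) = √((-8 - 504) + 2606) = √(-512 + 2606) = √2094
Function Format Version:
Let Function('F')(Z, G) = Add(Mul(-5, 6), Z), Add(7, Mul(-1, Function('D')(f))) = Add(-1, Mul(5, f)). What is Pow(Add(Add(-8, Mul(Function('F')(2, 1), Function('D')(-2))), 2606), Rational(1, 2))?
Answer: Pow(2094, Rational(1, 2)) ≈ 45.760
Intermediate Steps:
Function('D')(f) = Add(8, Mul(-5, f)) (Function('D')(f) = Add(7, Mul(-1, Add(-1, Mul(5, f)))) = Add(7, Add(1, Mul(-5, f))) = Add(8, Mul(-5, f)))
Function('F')(Z, G) = Add(-30, Z)
Pow(Add(Add(-8, Mul(Function('F')(2, 1), Function('D')(-2))), 2606), Rational(1, 2)) = Pow(Add(Add(-8, Mul(Add(-30, 2), Add(8, Mul(-5, -2)))), 2606), Rational(1, 2)) = Pow(Add(Add(-8, Mul(-28, Add(8, 10))), 2606), Rational(1, 2)) = Pow(Add(Add(-8, Mul(-28, 18)), 2606), Rational(1, 2)) = Pow(Add(Add(-8, -504), 2606), Rational(1, 2)) = Pow(Add(-512, 2606), Rational(1, 2)) = Pow(2094, Rational(1, 2))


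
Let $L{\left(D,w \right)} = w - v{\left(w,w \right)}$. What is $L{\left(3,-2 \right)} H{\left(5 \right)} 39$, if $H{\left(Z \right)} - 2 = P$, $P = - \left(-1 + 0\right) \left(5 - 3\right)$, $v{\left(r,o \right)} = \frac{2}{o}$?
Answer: $-156$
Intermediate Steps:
$L{\left(D,w \right)} = w - \frac{2}{w}$
$P = 2$ ($P = - \left(-1\right) 2 = \left(-1\right) \left(-2\right) = 2$)
$H{\left(Z \right)} = 4$ ($H{\left(Z \right)} = 2 + 2 = 4$)
$L{\left(3,-2 \right)} H{\left(5 \right)} 39 = \left(-2 - \frac{2}{-2}\right) 4 \cdot 39 = \left(-2 - -1\right) 4 \cdot 39 = \left(-2 + 1\right) 4 \cdot 39 = \left(-1\right) 4 \cdot 39 = \left(-4\right) 39 = -156$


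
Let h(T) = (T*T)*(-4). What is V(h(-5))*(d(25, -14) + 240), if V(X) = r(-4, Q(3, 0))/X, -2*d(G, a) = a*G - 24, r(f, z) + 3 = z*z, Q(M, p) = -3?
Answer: -1281/50 ≈ -25.620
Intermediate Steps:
r(f, z) = -3 + z² (r(f, z) = -3 + z*z = -3 + z²)
d(G, a) = 12 - G*a/2 (d(G, a) = -(a*G - 24)/2 = -(G*a - 24)/2 = -(-24 + G*a)/2 = 12 - G*a/2)
h(T) = -4*T² (h(T) = T²*(-4) = -4*T²)
V(X) = 6/X (V(X) = (-3 + (-3)²)/X = (-3 + 9)/X = 6/X)
V(h(-5))*(d(25, -14) + 240) = (6/((-4*(-5)²)))*((12 - ½*25*(-14)) + 240) = (6/((-4*25)))*((12 + 175) + 240) = (6/(-100))*(187 + 240) = (6*(-1/100))*427 = -3/50*427 = -1281/50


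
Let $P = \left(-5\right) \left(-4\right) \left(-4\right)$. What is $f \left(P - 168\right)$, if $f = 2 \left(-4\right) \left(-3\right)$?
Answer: $-5952$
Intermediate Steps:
$f = 24$ ($f = \left(-8\right) \left(-3\right) = 24$)
$P = -80$ ($P = 20 \left(-4\right) = -80$)
$f \left(P - 168\right) = 24 \left(-80 - 168\right) = 24 \left(-248\right) = -5952$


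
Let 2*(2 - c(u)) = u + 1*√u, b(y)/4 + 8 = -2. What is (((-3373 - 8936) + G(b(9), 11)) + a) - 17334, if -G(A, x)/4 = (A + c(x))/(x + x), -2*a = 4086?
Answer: -348459/11 + √11/11 ≈ -31678.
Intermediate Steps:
a = -2043 (a = -½*4086 = -2043)
b(y) = -40 (b(y) = -32 + 4*(-2) = -32 - 8 = -40)
c(u) = 2 - u/2 - √u/2 (c(u) = 2 - (u + 1*√u)/2 = 2 - (u + √u)/2 = 2 + (-u/2 - √u/2) = 2 - u/2 - √u/2)
G(A, x) = -2*(2 + A - x/2 - √x/2)/x (G(A, x) = -4*(A + (2 - x/2 - √x/2))/(x + x) = -4*(2 + A - x/2 - √x/2)/(2*x) = -4*(2 + A - x/2 - √x/2)*1/(2*x) = -2*(2 + A - x/2 - √x/2)/x)
(((-3373 - 8936) + G(b(9), 11)) + a) - 17334 = (((-3373 - 8936) + (-4 + 11 + √11 - 2*(-40))/11) - 2043) - 17334 = ((-12309 + (-4 + 11 + √11 + 80)/11) - 2043) - 17334 = ((-12309 + (87 + √11)/11) - 2043) - 17334 = ((-12309 + (87/11 + √11/11)) - 2043) - 17334 = ((-135312/11 + √11/11) - 2043) - 17334 = (-157785/11 + √11/11) - 17334 = -348459/11 + √11/11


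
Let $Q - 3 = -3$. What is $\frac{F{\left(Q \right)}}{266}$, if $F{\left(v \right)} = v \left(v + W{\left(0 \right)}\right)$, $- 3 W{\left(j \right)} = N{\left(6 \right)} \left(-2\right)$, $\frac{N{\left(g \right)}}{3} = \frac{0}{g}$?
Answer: $0$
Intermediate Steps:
$N{\left(g \right)} = 0$ ($N{\left(g \right)} = 3 \frac{0}{g} = 3 \cdot 0 = 0$)
$Q = 0$ ($Q = 3 - 3 = 0$)
$W{\left(j \right)} = 0$ ($W{\left(j \right)} = - \frac{0 \left(-2\right)}{3} = \left(- \frac{1}{3}\right) 0 = 0$)
$F{\left(v \right)} = v^{2}$ ($F{\left(v \right)} = v \left(v + 0\right) = v v = v^{2}$)
$\frac{F{\left(Q \right)}}{266} = \frac{0^{2}}{266} = \frac{1}{266} \cdot 0 = 0$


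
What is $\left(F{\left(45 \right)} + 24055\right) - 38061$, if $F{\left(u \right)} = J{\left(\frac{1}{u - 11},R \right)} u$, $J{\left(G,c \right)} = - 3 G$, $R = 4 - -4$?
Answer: $- \frac{476339}{34} \approx -14010.0$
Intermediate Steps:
$R = 8$ ($R = 4 + 4 = 8$)
$F{\left(u \right)} = - \frac{3 u}{-11 + u}$ ($F{\left(u \right)} = - \frac{3}{u - 11} u = - \frac{3}{-11 + u} u = - \frac{3 u}{-11 + u}$)
$\left(F{\left(45 \right)} + 24055\right) - 38061 = \left(\left(-3\right) 45 \frac{1}{-11 + 45} + 24055\right) - 38061 = \left(\left(-3\right) 45 \cdot \frac{1}{34} + 24055\right) - 38061 = \left(- \frac{135}{34} + 24055\right) - 38061 = \frac{817735}{34} - 38061 = - \frac{476339}{34}$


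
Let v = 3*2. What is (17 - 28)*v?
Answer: -66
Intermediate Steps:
v = 6
(17 - 28)*v = (17 - 28)*6 = -11*6 = -66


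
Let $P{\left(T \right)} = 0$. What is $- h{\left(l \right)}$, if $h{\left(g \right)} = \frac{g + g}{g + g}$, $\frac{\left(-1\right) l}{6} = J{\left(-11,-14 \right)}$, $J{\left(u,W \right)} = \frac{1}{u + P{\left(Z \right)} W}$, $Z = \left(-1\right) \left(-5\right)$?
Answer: $-1$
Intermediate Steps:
$Z = 5$
$J{\left(u,W \right)} = \frac{1}{u}$ ($J{\left(u,W \right)} = \frac{1}{u + 0 W} = \frac{1}{u + 0} = \frac{1}{u}$)
$l = \frac{6}{11}$ ($l = - \frac{6}{-11} = \left(-6\right) \left(- \frac{1}{11}\right) = \frac{6}{11} \approx 0.54545$)
$h{\left(g \right)} = 1$ ($h{\left(g \right)} = \frac{2 g}{2 g} = 2 g \frac{1}{2 g} = 1$)
$- h{\left(l \right)} = \left(-1\right) 1 = -1$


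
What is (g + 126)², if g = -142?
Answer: 256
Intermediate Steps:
(g + 126)² = (-142 + 126)² = (-16)² = 256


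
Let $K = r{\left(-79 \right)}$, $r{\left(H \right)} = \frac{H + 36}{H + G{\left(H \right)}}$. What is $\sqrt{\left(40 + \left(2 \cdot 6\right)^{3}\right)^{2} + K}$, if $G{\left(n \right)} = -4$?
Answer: $\frac{\sqrt{21533805105}}{83} \approx 1768.0$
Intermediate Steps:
$r{\left(H \right)} = \frac{36 + H}{-4 + H}$ ($r{\left(H \right)} = \frac{H + 36}{H - 4} = \frac{36 + H}{-4 + H}$)
$K = \frac{43}{83}$ ($K = \frac{36 - 79}{-4 - 79} = \frac{1}{-83} \left(-43\right) = \left(- \frac{1}{83}\right) \left(-43\right) = \frac{43}{83} \approx 0.51807$)
$\sqrt{\left(40 + \left(2 \cdot 6\right)^{3}\right)^{2} + K} = \sqrt{\left(40 + \left(2 \cdot 6\right)^{3}\right)^{2} + \frac{43}{83}} = \sqrt{\left(40 + 12^{3}\right)^{2} + \frac{43}{83}} = \sqrt{\left(40 + 1728\right)^{2} + \frac{43}{83}} = \sqrt{1768^{2} + \frac{43}{83}} = \sqrt{3125824 + \frac{43}{83}} = \sqrt{\frac{259443435}{83}} = \frac{\sqrt{21533805105}}{83}$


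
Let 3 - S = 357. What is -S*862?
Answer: 305148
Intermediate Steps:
S = -354 (S = 3 - 1*357 = 3 - 357 = -354)
-S*862 = -1*(-354)*862 = 354*862 = 305148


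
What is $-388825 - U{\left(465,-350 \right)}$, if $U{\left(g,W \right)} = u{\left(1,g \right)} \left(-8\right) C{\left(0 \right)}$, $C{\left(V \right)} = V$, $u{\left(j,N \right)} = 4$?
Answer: $-388825$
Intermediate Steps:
$U{\left(g,W \right)} = 0$ ($U{\left(g,W \right)} = 4 \left(-8\right) 0 = \left(-32\right) 0 = 0$)
$-388825 - U{\left(465,-350 \right)} = -388825 - 0 = -388825 + 0 = -388825$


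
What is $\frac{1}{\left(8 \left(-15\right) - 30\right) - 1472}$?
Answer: $- \frac{1}{1622} \approx -0.00061652$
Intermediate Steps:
$\frac{1}{\left(8 \left(-15\right) - 30\right) - 1472} = \frac{1}{\left(-120 - 30\right) - 1472} = \frac{1}{-150 - 1472} = \frac{1}{-1622} = - \frac{1}{1622}$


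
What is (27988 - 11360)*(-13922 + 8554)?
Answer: -89259104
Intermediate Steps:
(27988 - 11360)*(-13922 + 8554) = 16628*(-5368) = -89259104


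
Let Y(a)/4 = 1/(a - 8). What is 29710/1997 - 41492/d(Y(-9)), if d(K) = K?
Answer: 352182687/1997 ≈ 1.7636e+5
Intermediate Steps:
Y(a) = 4/(-8 + a) (Y(a) = 4/(a - 8) = 4/(-8 + a))
29710/1997 - 41492/d(Y(-9)) = 29710/1997 - 41492/(4/(-8 - 9)) = 29710*(1/1997) - 41492/(4/(-17)) = 29710/1997 - 41492/(4*(-1/17)) = 29710/1997 - 41492/(-4/17) = 29710/1997 - 41492*(-17/4) = 29710/1997 + 176341 = 352182687/1997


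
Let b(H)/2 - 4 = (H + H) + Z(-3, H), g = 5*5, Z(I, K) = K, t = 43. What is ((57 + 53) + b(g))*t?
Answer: 11524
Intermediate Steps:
g = 25
b(H) = 8 + 6*H (b(H) = 8 + 2*((H + H) + H) = 8 + 2*(2*H + H) = 8 + 2*(3*H) = 8 + 6*H)
((57 + 53) + b(g))*t = ((57 + 53) + (8 + 6*25))*43 = (110 + (8 + 150))*43 = (110 + 158)*43 = 268*43 = 11524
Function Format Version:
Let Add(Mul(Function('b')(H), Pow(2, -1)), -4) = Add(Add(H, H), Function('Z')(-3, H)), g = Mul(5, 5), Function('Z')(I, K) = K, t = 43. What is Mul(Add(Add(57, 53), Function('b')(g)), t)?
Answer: 11524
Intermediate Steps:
g = 25
Function('b')(H) = Add(8, Mul(6, H)) (Function('b')(H) = Add(8, Mul(2, Add(Add(H, H), H))) = Add(8, Mul(2, Add(Mul(2, H), H))) = Add(8, Mul(2, Mul(3, H))) = Add(8, Mul(6, H)))
Mul(Add(Add(57, 53), Function('b')(g)), t) = Mul(Add(Add(57, 53), Add(8, Mul(6, 25))), 43) = Mul(Add(110, Add(8, 150)), 43) = Mul(Add(110, 158), 43) = Mul(268, 43) = 11524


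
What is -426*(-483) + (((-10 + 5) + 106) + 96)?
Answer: 205955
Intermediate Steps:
-426*(-483) + (((-10 + 5) + 106) + 96) = 205758 + ((-5 + 106) + 96) = 205758 + (101 + 96) = 205758 + 197 = 205955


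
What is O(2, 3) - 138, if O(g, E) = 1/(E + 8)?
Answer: -1517/11 ≈ -137.91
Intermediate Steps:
O(g, E) = 1/(8 + E)
O(2, 3) - 138 = 1/(8 + 3) - 138 = 1/11 - 138 = -1517/11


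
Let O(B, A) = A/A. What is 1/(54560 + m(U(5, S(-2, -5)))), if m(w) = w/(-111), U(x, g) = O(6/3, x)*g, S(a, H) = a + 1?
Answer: 111/6056161 ≈ 1.8328e-5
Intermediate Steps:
S(a, H) = 1 + a
O(B, A) = 1
U(x, g) = g (U(x, g) = 1*g = g)
m(w) = -w/111 (m(w) = w*(-1/111) = -w/111)
1/(54560 + m(U(5, S(-2, -5)))) = 1/(54560 - (1 - 2)/111) = 1/(54560 - 1/111*(-1)) = 1/(54560 + 1/111) = 1/(6056161/111) = 111/6056161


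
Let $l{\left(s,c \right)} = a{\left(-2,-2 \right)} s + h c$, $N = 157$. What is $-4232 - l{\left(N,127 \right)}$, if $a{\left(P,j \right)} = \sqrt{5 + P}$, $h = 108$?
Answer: $-17948 - 157 \sqrt{3} \approx -18220.0$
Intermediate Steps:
$l{\left(s,c \right)} = 108 c + s \sqrt{3}$ ($l{\left(s,c \right)} = \sqrt{5 - 2} s + 108 c = \sqrt{3} s + 108 c = s \sqrt{3} + 108 c = 108 c + s \sqrt{3}$)
$-4232 - l{\left(N,127 \right)} = -4232 - \left(108 \cdot 127 + 157 \sqrt{3}\right) = -4232 - \left(13716 + 157 \sqrt{3}\right) = -17948 - 157 \sqrt{3}$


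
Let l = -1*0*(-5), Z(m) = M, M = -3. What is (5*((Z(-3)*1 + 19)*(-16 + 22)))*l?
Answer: 0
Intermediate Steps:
Z(m) = -3
l = 0 (l = 0*(-5) = 0)
(5*((Z(-3)*1 + 19)*(-16 + 22)))*l = (5*((-3*1 + 19)*(-16 + 22)))*0 = (5*((-3 + 19)*6))*0 = (5*(16*6))*0 = (5*96)*0 = 480*0 = 0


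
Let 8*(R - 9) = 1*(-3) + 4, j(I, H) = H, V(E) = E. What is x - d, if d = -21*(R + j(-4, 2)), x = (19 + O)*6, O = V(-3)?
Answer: 2637/8 ≈ 329.63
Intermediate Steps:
R = 73/8 (R = 9 + (1*(-3) + 4)/8 = 9 + (-3 + 4)/8 = 9 + (1/8)*1 = 9 + 1/8 = 73/8 ≈ 9.1250)
O = -3
x = 96 (x = (19 - 3)*6 = 16*6 = 96)
d = -1869/8 (d = -21*(73/8 + 2) = -21*89/8 = -1869/8 ≈ -233.63)
x - d = 96 - 1*(-1869/8) = 96 + 1869/8 = 2637/8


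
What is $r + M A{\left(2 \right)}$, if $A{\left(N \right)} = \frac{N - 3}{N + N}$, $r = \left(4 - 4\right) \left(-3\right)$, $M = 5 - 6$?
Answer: $\frac{1}{4} \approx 0.25$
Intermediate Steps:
$M = -1$ ($M = 5 - 6 = -1$)
$r = 0$ ($r = 0 \left(-3\right) = 0$)
$A{\left(N \right)} = \frac{-3 + N}{2 N}$ ($A{\left(N \right)} = \frac{N + \left(-5 + 2\right)}{2 N} = \left(N - 3\right) \frac{1}{2 N} = \left(-3 + N\right) \frac{1}{2 N} = \frac{-3 + N}{2 N}$)
$r + M A{\left(2 \right)} = 0 - \frac{-3 + 2}{2 \cdot 2} = 0 - \frac{1}{2} \cdot \frac{1}{2} \left(-1\right) = 0 - - \frac{1}{4} = 0 + \frac{1}{4} = \frac{1}{4}$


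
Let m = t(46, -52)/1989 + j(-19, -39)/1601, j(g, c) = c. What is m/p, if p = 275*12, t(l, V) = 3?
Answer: -6064/875706975 ≈ -6.9247e-6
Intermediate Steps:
p = 3300
m = -24256/1061463 (m = 3/1989 - 39/1601 = 3*(1/1989) - 39*1/1601 = 1/663 - 39/1601 = -24256/1061463 ≈ -0.022851)
m/p = -24256/1061463/3300 = -24256/1061463*1/3300 = -6064/875706975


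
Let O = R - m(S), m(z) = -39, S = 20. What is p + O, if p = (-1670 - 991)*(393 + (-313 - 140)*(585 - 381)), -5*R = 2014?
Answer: 1224310976/5 ≈ 2.4486e+8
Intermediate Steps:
R = -2014/5 (R = -⅕*2014 = -2014/5 ≈ -402.80)
O = -1819/5 (O = -2014/5 - 1*(-39) = -2014/5 + 39 = -1819/5 ≈ -363.80)
p = 244862559 (p = -2661*(393 - 453*204) = -2661*(393 - 92412) = -2661*(-92019) = 244862559)
p + O = 244862559 - 1819/5 = 1224310976/5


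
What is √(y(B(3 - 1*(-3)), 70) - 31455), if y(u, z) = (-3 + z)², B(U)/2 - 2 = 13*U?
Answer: I*√26966 ≈ 164.21*I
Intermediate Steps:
B(U) = 4 + 26*U (B(U) = 4 + 2*(13*U) = 4 + 26*U)
√(y(B(3 - 1*(-3)), 70) - 31455) = √((-3 + 70)² - 31455) = √(67² - 31455) = √(4489 - 31455) = √(-26966) = I*√26966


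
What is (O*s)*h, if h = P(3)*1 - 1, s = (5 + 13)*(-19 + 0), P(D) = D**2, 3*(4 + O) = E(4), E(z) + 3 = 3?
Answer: 10944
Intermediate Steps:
E(z) = 0 (E(z) = -3 + 3 = 0)
O = -4 (O = -4 + (1/3)*0 = -4 + 0 = -4)
s = -342 (s = 18*(-19) = -342)
h = 8 (h = 3**2*1 - 1 = 9*1 - 1 = 9 - 1 = 8)
(O*s)*h = -4*(-342)*8 = 1368*8 = 10944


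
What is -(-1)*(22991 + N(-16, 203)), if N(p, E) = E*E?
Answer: 64200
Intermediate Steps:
N(p, E) = E²
-(-1)*(22991 + N(-16, 203)) = -(-1)*(22991 + 203²) = -(-1)*(22991 + 41209) = -(-1)*64200 = -1*(-64200) = 64200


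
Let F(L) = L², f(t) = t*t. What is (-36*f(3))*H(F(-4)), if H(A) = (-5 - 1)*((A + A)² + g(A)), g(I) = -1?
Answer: 1988712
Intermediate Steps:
f(t) = t²
H(A) = 6 - 24*A² (H(A) = (-5 - 1)*((A + A)² - 1) = -6*((2*A)² - 1) = -6*(4*A² - 1) = -6*(-1 + 4*A²) = 6 - 24*A²)
(-36*f(3))*H(F(-4)) = (-36*3²)*(6 - 24*((-4)²)²) = (-36*9)*(6 - 24*16²) = -324*(6 - 24*256) = -324*(6 - 6144) = -324*(-6138) = 1988712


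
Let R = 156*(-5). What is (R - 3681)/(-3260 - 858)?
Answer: 4461/4118 ≈ 1.0833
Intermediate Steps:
R = -780
(R - 3681)/(-3260 - 858) = (-780 - 3681)/(-3260 - 858) = -4461/(-4118) = -4461*(-1/4118) = 4461/4118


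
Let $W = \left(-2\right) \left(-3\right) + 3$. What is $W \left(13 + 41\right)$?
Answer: $486$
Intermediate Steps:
$W = 9$ ($W = 6 + 3 = 9$)
$W \left(13 + 41\right) = 9 \left(13 + 41\right) = 9 \cdot 54 = 486$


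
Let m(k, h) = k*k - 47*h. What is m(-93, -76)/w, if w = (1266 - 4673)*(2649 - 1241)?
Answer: -1111/436096 ≈ -0.0025476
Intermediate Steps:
m(k, h) = k**2 - 47*h
w = -4797056 (w = -3407*1408 = -4797056)
m(-93, -76)/w = ((-93)**2 - 47*(-76))/(-4797056) = (8649 + 3572)*(-1/4797056) = 12221*(-1/4797056) = -1111/436096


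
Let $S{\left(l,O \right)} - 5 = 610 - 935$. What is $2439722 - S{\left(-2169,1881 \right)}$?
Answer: $2440042$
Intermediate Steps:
$S{\left(l,O \right)} = -320$ ($S{\left(l,O \right)} = 5 + \left(610 - 935\right) = 5 - 325 = -320$)
$2439722 - S{\left(-2169,1881 \right)} = 2439722 - -320 = 2439722 + 320 = 2440042$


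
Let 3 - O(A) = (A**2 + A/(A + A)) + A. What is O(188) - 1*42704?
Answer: -156467/2 ≈ -78234.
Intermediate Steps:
O(A) = 5/2 - A - A**2 (O(A) = 3 - ((A**2 + A/(A + A)) + A) = 3 - ((A**2 + A/((2*A))) + A) = 3 - ((A**2 + (1/(2*A))*A) + A) = 3 - ((A**2 + 1/2) + A) = 3 - ((1/2 + A**2) + A) = 3 - (1/2 + A + A**2) = 3 + (-1/2 - A - A**2) = 5/2 - A - A**2)
O(188) - 1*42704 = (5/2 - 1*188 - 1*188**2) - 1*42704 = (5/2 - 188 - 1*35344) - 42704 = (5/2 - 188 - 35344) - 42704 = -71059/2 - 42704 = -156467/2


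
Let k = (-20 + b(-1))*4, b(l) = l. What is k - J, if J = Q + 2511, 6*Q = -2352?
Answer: -2203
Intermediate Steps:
Q = -392 (Q = (⅙)*(-2352) = -392)
J = 2119 (J = -392 + 2511 = 2119)
k = -84 (k = (-20 - 1)*4 = -21*4 = -84)
k - J = -84 - 1*2119 = -84 - 2119 = -2203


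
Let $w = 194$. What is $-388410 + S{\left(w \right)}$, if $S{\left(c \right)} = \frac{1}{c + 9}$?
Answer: $- \frac{78847229}{203} \approx -3.8841 \cdot 10^{5}$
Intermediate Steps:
$S{\left(c \right)} = \frac{1}{9 + c}$
$-388410 + S{\left(w \right)} = -388410 + \frac{1}{9 + 194} = -388410 + \frac{1}{203} = - \frac{78847229}{203}$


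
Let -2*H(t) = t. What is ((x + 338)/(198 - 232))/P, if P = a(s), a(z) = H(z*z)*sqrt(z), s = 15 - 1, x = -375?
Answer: -37*sqrt(14)/46648 ≈ -0.0029678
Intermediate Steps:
H(t) = -t/2
s = 14
a(z) = -z**(5/2)/2 (a(z) = (-z*z/2)*sqrt(z) = (-z**2/2)*sqrt(z) = -z**(5/2)/2)
P = -98*sqrt(14) ≈ -366.68
((x + 338)/(198 - 232))/P = ((-375 + 338)/(198 - 232))/((-98*sqrt(14))) = (-37/(-34))*(-sqrt(14)/1372) = (-37*(-1/34))*(-sqrt(14)/1372) = 37*(-sqrt(14)/1372)/34 = -37*sqrt(14)/46648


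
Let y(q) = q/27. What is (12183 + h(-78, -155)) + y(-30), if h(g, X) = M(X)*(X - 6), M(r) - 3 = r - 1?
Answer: 331334/9 ≈ 36815.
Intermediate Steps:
M(r) = 2 + r (M(r) = 3 + (r - 1) = 3 + (-1 + r) = 2 + r)
h(g, X) = (-6 + X)*(2 + X) (h(g, X) = (2 + X)*(X - 6) = (2 + X)*(-6 + X) = (-6 + X)*(2 + X))
y(q) = q/27 (y(q) = q*(1/27) = q/27)
(12183 + h(-78, -155)) + y(-30) = (12183 + (-6 - 155)*(2 - 155)) + (1/27)*(-30) = (12183 - 161*(-153)) - 10/9 = (12183 + 24633) - 10/9 = 36816 - 10/9 = 331334/9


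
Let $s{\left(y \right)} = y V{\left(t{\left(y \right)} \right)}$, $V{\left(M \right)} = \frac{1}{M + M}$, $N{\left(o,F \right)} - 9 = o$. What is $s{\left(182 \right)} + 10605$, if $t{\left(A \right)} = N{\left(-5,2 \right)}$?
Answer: $\frac{42511}{4} \approx 10628.0$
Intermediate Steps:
$N{\left(o,F \right)} = 9 + o$
$t{\left(A \right)} = 4$ ($t{\left(A \right)} = 9 - 5 = 4$)
$V{\left(M \right)} = \frac{1}{2 M}$
$s{\left(y \right)} = \frac{y}{8}$ ($s{\left(y \right)} = y \frac{1}{2 \cdot 4} = y \frac{1}{2} \cdot \frac{1}{4} = y \frac{1}{8} = \frac{y}{8}$)
$s{\left(182 \right)} + 10605 = \frac{1}{8} \cdot 182 + 10605 = \frac{91}{4} + 10605 = \frac{42511}{4}$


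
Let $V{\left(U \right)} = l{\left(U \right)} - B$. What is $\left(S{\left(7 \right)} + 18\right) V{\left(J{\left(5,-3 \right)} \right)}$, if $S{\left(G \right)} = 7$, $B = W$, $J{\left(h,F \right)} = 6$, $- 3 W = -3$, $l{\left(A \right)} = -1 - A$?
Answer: $-200$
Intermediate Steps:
$W = 1$ ($W = \left(- \frac{1}{3}\right) \left(-3\right) = 1$)
$B = 1$
$V{\left(U \right)} = -2 - U$ ($V{\left(U \right)} = \left(-1 - U\right) - 1 = -2 - U$)
$\left(S{\left(7 \right)} + 18\right) V{\left(J{\left(5,-3 \right)} \right)} = \left(7 + 18\right) \left(-2 - 6\right) = 25 \left(-2 - 6\right) = 25 \left(-8\right) = -200$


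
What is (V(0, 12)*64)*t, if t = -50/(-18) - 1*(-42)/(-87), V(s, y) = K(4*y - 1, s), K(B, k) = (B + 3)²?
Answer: 95840000/261 ≈ 3.6720e+5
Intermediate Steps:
K(B, k) = (3 + B)²
V(s, y) = (2 + 4*y)² (V(s, y) = (3 + (4*y - 1))² = (3 + (-1 + 4*y))² = (2 + 4*y)²)
t = 599/261 (t = -50*(-1/18) + 42*(-1/87) = 25/9 - 14/29 = 599/261 ≈ 2.2950)
(V(0, 12)*64)*t = ((4*(1 + 2*12)²)*64)*(599/261) = ((4*(1 + 24)²)*64)*(599/261) = ((4*25²)*64)*(599/261) = ((4*625)*64)*(599/261) = (2500*64)*(599/261) = 160000*(599/261) = 95840000/261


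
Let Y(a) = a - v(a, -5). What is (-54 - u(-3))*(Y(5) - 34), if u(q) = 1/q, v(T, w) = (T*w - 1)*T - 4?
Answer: -5635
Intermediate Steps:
v(T, w) = -4 + T*(-1 + T*w) (v(T, w) = (-1 + T*w)*T - 4 = T*(-1 + T*w) - 4 = -4 + T*(-1 + T*w))
u(q) = 1/q
Y(a) = 4 + 2*a + 5*a**2 (Y(a) = a - (-4 - a - 5*a**2) = a + (4 + a + 5*a**2) = 4 + 2*a + 5*a**2)
(-54 - u(-3))*(Y(5) - 34) = (-54 - 1/(-3))*((4 + 2*5 + 5*5**2) - 34) = (-54 - 1*(-1/3))*((4 + 10 + 5*25) - 34) = (-54 + 1/3)*((4 + 10 + 125) - 34) = -161*(139 - 34)/3 = -161/3*105 = -5635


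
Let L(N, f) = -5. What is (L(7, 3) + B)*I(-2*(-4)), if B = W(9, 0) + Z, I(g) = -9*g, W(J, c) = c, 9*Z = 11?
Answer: 272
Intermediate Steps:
Z = 11/9 (Z = (⅑)*11 = 11/9 ≈ 1.2222)
B = 11/9 (B = 0 + 11/9 = 11/9 ≈ 1.2222)
(L(7, 3) + B)*I(-2*(-4)) = (-5 + 11/9)*(-(-18)*(-4)) = -(-34)*8 = -34/9*(-72) = 272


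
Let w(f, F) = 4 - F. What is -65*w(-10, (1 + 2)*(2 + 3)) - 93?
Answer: 622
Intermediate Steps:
-65*w(-10, (1 + 2)*(2 + 3)) - 93 = -65*(4 - (1 + 2)*(2 + 3)) - 93 = -65*(4 - 3*5) - 93 = -65*(4 - 1*15) - 93 = -65*(4 - 15) - 93 = -65*(-11) - 93 = 715 - 93 = 622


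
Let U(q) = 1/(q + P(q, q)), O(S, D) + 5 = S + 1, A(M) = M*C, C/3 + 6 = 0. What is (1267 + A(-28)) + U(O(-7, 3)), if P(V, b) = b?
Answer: 38961/22 ≈ 1771.0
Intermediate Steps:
C = -18 (C = -18 + 3*0 = -18 + 0 = -18)
A(M) = -18*M (A(M) = M*(-18) = -18*M)
O(S, D) = -4 + S (O(S, D) = -5 + (S + 1) = -5 + (1 + S) = -4 + S)
U(q) = 1/(2*q) (U(q) = 1/(q + q) = 1/(2*q))
(1267 + A(-28)) + U(O(-7, 3)) = (1267 - 18*(-28)) + 1/(2*(-4 - 7)) = (1267 + 504) + (½)/(-11) = 1771 + (½)*(-1/11) = 1771 - 1/22 = 38961/22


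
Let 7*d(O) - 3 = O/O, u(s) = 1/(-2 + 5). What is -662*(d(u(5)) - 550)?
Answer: 2546052/7 ≈ 3.6372e+5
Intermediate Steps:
u(s) = ⅓ (u(s) = 1/3 = ⅓)
d(O) = 4/7 (d(O) = 3/7 + (O/O)/7 = 3/7 + (⅐)*1 = 3/7 + ⅐ = 4/7)
-662*(d(u(5)) - 550) = -662*(4/7 - 550) = -662*(-3846/7) = 2546052/7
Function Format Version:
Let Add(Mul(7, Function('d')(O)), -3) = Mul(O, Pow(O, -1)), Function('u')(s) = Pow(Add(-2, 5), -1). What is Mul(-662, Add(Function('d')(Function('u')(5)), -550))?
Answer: Rational(2546052, 7) ≈ 3.6372e+5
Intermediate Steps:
Function('u')(s) = Rational(1, 3) (Function('u')(s) = Pow(3, -1) = Rational(1, 3))
Function('d')(O) = Rational(4, 7) (Function('d')(O) = Add(Rational(3, 7), Mul(Rational(1, 7), Mul(O, Pow(O, -1)))) = Add(Rational(3, 7), Mul(Rational(1, 7), 1)) = Add(Rational(3, 7), Rational(1, 7)) = Rational(4, 7))
Mul(-662, Add(Function('d')(Function('u')(5)), -550)) = Mul(-662, Add(Rational(4, 7), -550)) = Mul(-662, Rational(-3846, 7)) = Rational(2546052, 7)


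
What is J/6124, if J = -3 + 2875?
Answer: 718/1531 ≈ 0.46897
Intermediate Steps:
J = 2872
J/6124 = 2872/6124 = 2872*(1/6124) = 718/1531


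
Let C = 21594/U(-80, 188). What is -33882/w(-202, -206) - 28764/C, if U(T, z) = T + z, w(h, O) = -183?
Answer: 148594/3599 ≈ 41.288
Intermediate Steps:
C = 3599/18 (C = 21594/(-80 + 188) = 21594/108 = 21594*(1/108) = 3599/18 ≈ 199.94)
-33882/w(-202, -206) - 28764/C = -33882/(-183) - 28764/3599/18 = -33882*(-1/183) - 28764*18/3599 = 11294/61 - 517752/3599 = 148594/3599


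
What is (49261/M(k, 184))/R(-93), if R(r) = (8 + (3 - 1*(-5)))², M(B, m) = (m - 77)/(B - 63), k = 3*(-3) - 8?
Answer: -246305/1712 ≈ -143.87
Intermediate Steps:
k = -17 (k = -9 - 8 = -17)
M(B, m) = (-77 + m)/(-63 + B)
R(r) = 256 (R(r) = (8 + (3 + 5))² = (8 + 8)² = 16² = 256)
(49261/M(k, 184))/R(-93) = (49261/(((-77 + 184)/(-63 - 17))))/256 = (49261/((107/(-80))))*(1/256) = (49261/((-1/80*107)))*(1/256) = (49261/(-107/80))*(1/256) = (49261*(-80/107))*(1/256) = -3940880/107*1/256 = -246305/1712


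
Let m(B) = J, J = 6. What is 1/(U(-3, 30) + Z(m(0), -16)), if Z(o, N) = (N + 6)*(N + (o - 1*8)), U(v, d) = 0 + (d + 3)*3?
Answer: 1/279 ≈ 0.0035842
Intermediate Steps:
U(v, d) = 9 + 3*d (U(v, d) = 0 + (3 + d)*3 = 0 + (9 + 3*d) = 9 + 3*d)
m(B) = 6
Z(o, N) = (6 + N)*(-8 + N + o) (Z(o, N) = (6 + N)*(N + (o - 8)) = (6 + N)*(N + (-8 + o)) = (6 + N)*(-8 + N + o))
1/(U(-3, 30) + Z(m(0), -16)) = 1/((9 + 3*30) + (-48 + (-16)² - 2*(-16) + 6*6 - 16*6)) = 1/((9 + 90) + (-48 + 256 + 32 + 36 - 96)) = 1/(99 + 180) = 1/279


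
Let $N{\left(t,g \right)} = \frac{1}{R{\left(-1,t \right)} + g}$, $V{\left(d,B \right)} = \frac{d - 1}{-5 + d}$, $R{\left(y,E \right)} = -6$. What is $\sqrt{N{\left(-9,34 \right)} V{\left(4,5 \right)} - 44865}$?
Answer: $\frac{i \sqrt{8793561}}{14} \approx 211.81 i$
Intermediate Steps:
$V{\left(d,B \right)} = \frac{-1 + d}{-5 + d}$
$N{\left(t,g \right)} = \frac{1}{-6 + g}$
$\sqrt{N{\left(-9,34 \right)} V{\left(4,5 \right)} - 44865} = \sqrt{\frac{\frac{1}{-5 + 4} \left(-1 + 4\right)}{-6 + 34} - 44865} = \sqrt{\frac{\frac{1}{-1} \cdot 3}{28} - 44865} = \sqrt{\frac{\left(-1\right) 3}{28} - 44865} = \sqrt{\frac{1}{28} \left(-3\right) - 44865} = \sqrt{- \frac{3}{28} - 44865} = \sqrt{- \frac{1256223}{28}} = \frac{i \sqrt{8793561}}{14}$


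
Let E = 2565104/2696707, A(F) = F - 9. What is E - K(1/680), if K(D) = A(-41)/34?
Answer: 111024443/45844019 ≈ 2.4218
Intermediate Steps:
A(F) = -9 + F
K(D) = -25/17 (K(D) = (-9 - 41)/34 = -50*1/34 = -25/17)
E = 2565104/2696707 (E = 2565104*(1/2696707) = 2565104/2696707 ≈ 0.95120)
E - K(1/680) = 2565104/2696707 - 1*(-25/17) = 2565104/2696707 + 25/17 = 111024443/45844019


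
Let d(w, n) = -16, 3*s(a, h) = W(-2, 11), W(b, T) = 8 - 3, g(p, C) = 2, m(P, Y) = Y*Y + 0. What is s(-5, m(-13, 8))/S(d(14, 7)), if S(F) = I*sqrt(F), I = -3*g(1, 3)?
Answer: 5*I/72 ≈ 0.069444*I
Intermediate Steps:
m(P, Y) = Y**2 (m(P, Y) = Y**2 + 0 = Y**2)
I = -6 (I = -3*2 = -6)
W(b, T) = 5
s(a, h) = 5/3 (s(a, h) = (1/3)*5 = 5/3)
S(F) = -6*sqrt(F)
s(-5, m(-13, 8))/S(d(14, 7)) = 5/(3*((-24*I))) = 5*(I/24)/3 = 5*I/72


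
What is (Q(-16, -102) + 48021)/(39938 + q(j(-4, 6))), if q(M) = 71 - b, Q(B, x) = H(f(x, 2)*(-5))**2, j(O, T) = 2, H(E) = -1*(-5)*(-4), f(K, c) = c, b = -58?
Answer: 48421/40067 ≈ 1.2085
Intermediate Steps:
H(E) = -20 (H(E) = 5*(-4) = -20)
Q(B, x) = 400 (Q(B, x) = (-20)**2 = 400)
q(M) = 129 (q(M) = 71 - 1*(-58) = 71 + 58 = 129)
(Q(-16, -102) + 48021)/(39938 + q(j(-4, 6))) = (400 + 48021)/(39938 + 129) = 48421/40067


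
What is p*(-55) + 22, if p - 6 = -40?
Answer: 1892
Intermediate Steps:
p = -34 (p = 6 - 40 = -34)
p*(-55) + 22 = -34*(-55) + 22 = 1870 + 22 = 1892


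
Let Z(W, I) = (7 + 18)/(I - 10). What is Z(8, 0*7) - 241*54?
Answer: -26033/2 ≈ -13017.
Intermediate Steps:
Z(W, I) = 25/(-10 + I)
Z(8, 0*7) - 241*54 = 25/(-10 + 0*7) - 241*54 = 25/(-10 + 0) - 13014 = 25/(-10) - 13014 = 25*(-⅒) - 13014 = -5/2 - 13014 = -26033/2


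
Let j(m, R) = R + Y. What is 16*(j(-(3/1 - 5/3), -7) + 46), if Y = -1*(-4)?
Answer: 688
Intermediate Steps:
Y = 4
j(m, R) = 4 + R (j(m, R) = R + 4 = 4 + R)
16*(j(-(3/1 - 5/3), -7) + 46) = 16*((4 - 7) + 46) = 16*(-3 + 46) = 16*43 = 688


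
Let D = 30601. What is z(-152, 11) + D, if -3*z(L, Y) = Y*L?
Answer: 93475/3 ≈ 31158.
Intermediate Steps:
z(L, Y) = -L*Y/3 (z(L, Y) = -Y*L/3 = -L*Y/3)
z(-152, 11) + D = -⅓*(-152)*11 + 30601 = 1672/3 + 30601 = 93475/3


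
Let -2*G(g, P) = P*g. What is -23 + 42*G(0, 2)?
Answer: -23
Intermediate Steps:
G(g, P) = -P*g/2
-23 + 42*G(0, 2) = -23 + 42*(-1/2*2*0) = -23 + 42*0 = -23 + 0 = -23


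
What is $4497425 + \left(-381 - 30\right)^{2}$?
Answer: $4666346$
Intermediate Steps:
$4497425 + \left(-381 - 30\right)^{2} = 4497425 + \left(-411\right)^{2} = 4497425 + 168921 = 4666346$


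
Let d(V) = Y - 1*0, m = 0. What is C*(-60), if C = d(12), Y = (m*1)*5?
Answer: 0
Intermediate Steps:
Y = 0 (Y = (0*1)*5 = 0*5 = 0)
d(V) = 0 (d(V) = 0 - 1*0 = 0 + 0 = 0)
C = 0
C*(-60) = 0*(-60) = 0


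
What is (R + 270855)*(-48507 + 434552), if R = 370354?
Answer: 247535528405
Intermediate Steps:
(R + 270855)*(-48507 + 434552) = (370354 + 270855)*(-48507 + 434552) = 641209*386045 = 247535528405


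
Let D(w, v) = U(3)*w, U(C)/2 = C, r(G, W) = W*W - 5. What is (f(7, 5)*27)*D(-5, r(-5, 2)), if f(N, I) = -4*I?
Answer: 16200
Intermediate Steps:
r(G, W) = -5 + W² (r(G, W) = W² - 5 = -5 + W²)
U(C) = 2*C
D(w, v) = 6*w (D(w, v) = (2*3)*w = 6*w)
(f(7, 5)*27)*D(-5, r(-5, 2)) = (-4*5*27)*(6*(-5)) = -20*27*(-30) = -540*(-30) = 16200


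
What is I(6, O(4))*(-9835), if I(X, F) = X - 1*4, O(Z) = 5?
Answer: -19670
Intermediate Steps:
I(X, F) = -4 + X (I(X, F) = X - 4 = -4 + X)
I(6, O(4))*(-9835) = (-4 + 6)*(-9835) = 2*(-9835) = -19670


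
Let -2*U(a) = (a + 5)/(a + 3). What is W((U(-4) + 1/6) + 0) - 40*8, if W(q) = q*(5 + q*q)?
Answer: -8542/27 ≈ -316.37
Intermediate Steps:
U(a) = -(5 + a)/(2*(3 + a)) (U(a) = -(a + 5)/(2*(a + 3)) = -(5 + a)/(2*(3 + a)))
W(q) = q*(5 + q²)
W((U(-4) + 1/6) + 0) - 40*8 = (((-5 - 1*(-4))/(2*(3 - 4)) + 1/6) + 0)*(5 + (((-5 - 1*(-4))/(2*(3 - 4)) + 1/6) + 0)²) - 40*8 = (((½)*(-5 + 4)/(-1) + ⅙) + 0)*(5 + (((½)*(-5 + 4)/(-1) + ⅙) + 0)²) - 320 = (((½)*(-1)*(-1) + ⅙) + 0)*(5 + (((½)*(-1)*(-1) + ⅙) + 0)²) - 320 = ((½ + ⅙) + 0)*(5 + ((½ + ⅙) + 0)²) - 320 = (⅔ + 0)*(5 + (⅔ + 0)²) - 320 = 2*(5 + (⅔)²)/3 - 320 = 2*(5 + 4/9)/3 - 320 = (⅔)*(49/9) - 320 = 98/27 - 320 = -8542/27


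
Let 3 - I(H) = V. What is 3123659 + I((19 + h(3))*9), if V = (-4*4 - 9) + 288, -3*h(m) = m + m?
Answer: 3123399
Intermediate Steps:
h(m) = -2*m/3 (h(m) = -(m + m)/3 = -2*m/3)
V = 263 (V = (-16 - 9) + 288 = -25 + 288 = 263)
I(H) = -260 (I(H) = 3 - 1*263 = 3 - 263 = -260)
3123659 + I((19 + h(3))*9) = 3123659 - 260 = 3123399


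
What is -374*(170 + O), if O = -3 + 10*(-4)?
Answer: -47498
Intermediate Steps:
O = -43 (O = -3 - 40 = -43)
-374*(170 + O) = -374*(170 - 43) = -374*127 = -47498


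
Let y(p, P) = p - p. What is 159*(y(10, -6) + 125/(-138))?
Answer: -6625/46 ≈ -144.02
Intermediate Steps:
y(p, P) = 0
159*(y(10, -6) + 125/(-138)) = 159*(0 + 125/(-138)) = 159*(0 + 125*(-1/138)) = 159*(0 - 125/138) = 159*(-125/138) = -6625/46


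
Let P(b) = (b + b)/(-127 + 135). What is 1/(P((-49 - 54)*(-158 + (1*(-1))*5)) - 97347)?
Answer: -4/372599 ≈ -1.0735e-5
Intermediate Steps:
P(b) = b/4 (P(b) = (2*b)/8 = (2*b)*(⅛) = b/4)
1/(P((-49 - 54)*(-158 + (1*(-1))*5)) - 97347) = 1/(((-49 - 54)*(-158 + (1*(-1))*5))/4 - 97347) = 1/((-103*(-158 - 1*5))/4 - 97347) = 1/((-103*(-158 - 5))/4 - 97347) = 1/((-103*(-163))/4 - 97347) = 1/((¼)*16789 - 97347) = 1/(16789/4 - 97347) = 1/(-372599/4) = -4/372599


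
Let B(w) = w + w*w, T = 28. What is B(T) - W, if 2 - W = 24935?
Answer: 25745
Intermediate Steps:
W = -24933 (W = 2 - 1*24935 = 2 - 24935 = -24933)
B(w) = w + w²
B(T) - W = 28*(1 + 28) - 1*(-24933) = 28*29 + 24933 = 812 + 24933 = 25745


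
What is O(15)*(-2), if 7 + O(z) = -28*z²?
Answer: 12614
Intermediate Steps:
O(z) = -7 - 28*z²
O(15)*(-2) = (-7 - 28*15²)*(-2) = (-7 - 28*225)*(-2) = (-7 - 6300)*(-2) = -6307*(-2) = 12614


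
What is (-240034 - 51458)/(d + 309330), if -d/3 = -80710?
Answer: -24291/45955 ≈ -0.52858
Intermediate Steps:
d = 242130 (d = -3*(-80710) = 242130)
(-240034 - 51458)/(d + 309330) = (-240034 - 51458)/(242130 + 309330) = -291492/551460 = -291492*1/551460 = -24291/45955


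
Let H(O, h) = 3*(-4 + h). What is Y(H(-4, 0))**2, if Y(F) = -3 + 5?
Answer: 4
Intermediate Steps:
H(O, h) = -12 + 3*h
Y(F) = 2
Y(H(-4, 0))**2 = 2**2 = 4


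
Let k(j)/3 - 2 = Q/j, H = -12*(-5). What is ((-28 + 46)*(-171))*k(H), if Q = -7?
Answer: -173907/10 ≈ -17391.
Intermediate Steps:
H = 60
k(j) = 6 - 21/j (k(j) = 6 + 3*(-7/j) = 6 - 21/j)
((-28 + 46)*(-171))*k(H) = ((-28 + 46)*(-171))*(6 - 21/60) = (18*(-171))*(6 - 21*1/60) = -3078*(6 - 7/20) = -3078*113/20 = -173907/10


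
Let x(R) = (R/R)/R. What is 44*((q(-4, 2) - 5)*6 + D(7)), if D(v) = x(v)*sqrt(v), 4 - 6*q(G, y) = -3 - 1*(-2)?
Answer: -1100 + 44*sqrt(7)/7 ≈ -1083.4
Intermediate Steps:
q(G, y) = 5/6 (q(G, y) = 2/3 - (-3 - 1*(-2))/6 = 2/3 - (-3 + 2)/6 = 2/3 - 1/6*(-1) = 2/3 + 1/6 = 5/6)
x(R) = 1/R
D(v) = 1/sqrt(v) (D(v) = sqrt(v)/v = 1/sqrt(v))
44*((q(-4, 2) - 5)*6 + D(7)) = 44*((5/6 - 5)*6 + 1/sqrt(7)) = 44*(-25/6*6 + sqrt(7)/7) = 44*(-25 + sqrt(7)/7) = -1100 + 44*sqrt(7)/7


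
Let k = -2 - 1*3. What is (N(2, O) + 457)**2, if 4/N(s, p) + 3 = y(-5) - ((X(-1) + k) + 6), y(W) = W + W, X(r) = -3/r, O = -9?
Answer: 60295225/289 ≈ 2.0863e+5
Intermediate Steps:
k = -5 (k = -2 - 3 = -5)
y(W) = 2*W
N(s, p) = -4/17 (N(s, p) = 4/(-3 + (2*(-5) - ((-3/(-1) - 5) + 6))) = 4/(-3 + (-10 - ((-3*(-1) - 5) + 6))) = 4/(-3 + (-10 - ((3 - 5) + 6))) = 4/(-3 + (-10 - (-2 + 6))) = 4/(-3 + (-10 - 1*4)) = 4/(-3 + (-10 - 4)) = 4/(-3 - 14) = 4/(-17) = 4*(-1/17) = -4/17)
(N(2, O) + 457)**2 = (-4/17 + 457)**2 = (7765/17)**2 = 60295225/289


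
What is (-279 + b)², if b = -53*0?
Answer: 77841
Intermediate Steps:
b = 0
(-279 + b)² = (-279 + 0)² = (-279)² = 77841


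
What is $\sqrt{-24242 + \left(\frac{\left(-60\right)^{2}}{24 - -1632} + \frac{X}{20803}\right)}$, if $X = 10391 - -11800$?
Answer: $\frac{i \sqrt{5549041813623895}}{478469} \approx 155.69 i$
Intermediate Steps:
$X = 22191$ ($X = 10391 + 11800 = 22191$)
$\sqrt{-24242 + \left(\frac{\left(-60\right)^{2}}{24 - -1632} + \frac{X}{20803}\right)} = \sqrt{-24242 + \left(\frac{\left(-60\right)^{2}}{24 - -1632} + \frac{22191}{20803}\right)} = \sqrt{-24242 + \left(\frac{3600}{24 + 1632} + 22191 \cdot \frac{1}{20803}\right)} = \sqrt{-24242 + \left(\frac{3600}{1656} + \frac{22191}{20803}\right)} = \sqrt{-24242 + \left(3600 \cdot \frac{1}{1656} + \frac{22191}{20803}\right)} = \sqrt{-24242 + \left(\frac{50}{23} + \frac{22191}{20803}\right)} = \sqrt{-24242 + \frac{1550543}{478469}} = \sqrt{- \frac{11597494955}{478469}} = \frac{i \sqrt{5549041813623895}}{478469}$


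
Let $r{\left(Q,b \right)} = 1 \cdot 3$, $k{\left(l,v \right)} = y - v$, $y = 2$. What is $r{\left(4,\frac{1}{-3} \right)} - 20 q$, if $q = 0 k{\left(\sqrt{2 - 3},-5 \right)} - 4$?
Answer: $83$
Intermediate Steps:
$k{\left(l,v \right)} = 2 - v$
$r{\left(Q,b \right)} = 3$
$q = -4$ ($q = 0 \left(2 - -5\right) - 4 = 0 \left(2 + 5\right) - 4 = 0 \cdot 7 - 4 = 0 - 4 = -4$)
$r{\left(4,\frac{1}{-3} \right)} - 20 q = 3 - -80 = 3 + 80 = 83$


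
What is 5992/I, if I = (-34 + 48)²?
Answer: 214/7 ≈ 30.571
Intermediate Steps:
I = 196 (I = 14² = 196)
5992/I = 5992/196 = 5992*(1/196) = 214/7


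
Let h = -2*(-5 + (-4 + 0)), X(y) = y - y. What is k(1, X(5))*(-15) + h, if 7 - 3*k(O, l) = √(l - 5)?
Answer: -17 + 5*I*√5 ≈ -17.0 + 11.18*I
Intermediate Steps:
X(y) = 0
k(O, l) = 7/3 - √(-5 + l)/3 (k(O, l) = 7/3 - √(l - 5)/3 = 7/3 - √(-5 + l)/3)
h = 18 (h = -2*(-5 - 4) = -2*(-9) = 18)
k(1, X(5))*(-15) + h = (7/3 - √(-5 + 0)/3)*(-15) + 18 = (7/3 - I*√5/3)*(-15) + 18 = (-35 + 5*I*√5) + 18 = -17 + 5*I*√5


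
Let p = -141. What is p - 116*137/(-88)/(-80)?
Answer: -252133/1760 ≈ -143.26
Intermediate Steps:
p - 116*137/(-88)/(-80) = -141 - 116*137/(-88)/(-80) = -141 - 116*137*(-1/88)*(-1)/80 = -141 - (-3973)*(-1)/(22*80) = -141 - 116*137/7040 = -141 - 3973/1760 = -252133/1760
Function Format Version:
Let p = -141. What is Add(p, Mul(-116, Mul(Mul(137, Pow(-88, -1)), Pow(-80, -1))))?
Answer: Rational(-252133, 1760) ≈ -143.26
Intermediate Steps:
Add(p, Mul(-116, Mul(Mul(137, Pow(-88, -1)), Pow(-80, -1)))) = Add(-141, Mul(-116, Mul(Mul(137, Pow(-88, -1)), Pow(-80, -1)))) = Add(-141, Mul(-116, Mul(Mul(137, Rational(-1, 88)), Rational(-1, 80)))) = Add(-141, Mul(-116, Mul(Rational(-137, 88), Rational(-1, 80)))) = Add(-141, Mul(-116, Rational(137, 7040))) = Add(-141, Rational(-3973, 1760)) = Rational(-252133, 1760)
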